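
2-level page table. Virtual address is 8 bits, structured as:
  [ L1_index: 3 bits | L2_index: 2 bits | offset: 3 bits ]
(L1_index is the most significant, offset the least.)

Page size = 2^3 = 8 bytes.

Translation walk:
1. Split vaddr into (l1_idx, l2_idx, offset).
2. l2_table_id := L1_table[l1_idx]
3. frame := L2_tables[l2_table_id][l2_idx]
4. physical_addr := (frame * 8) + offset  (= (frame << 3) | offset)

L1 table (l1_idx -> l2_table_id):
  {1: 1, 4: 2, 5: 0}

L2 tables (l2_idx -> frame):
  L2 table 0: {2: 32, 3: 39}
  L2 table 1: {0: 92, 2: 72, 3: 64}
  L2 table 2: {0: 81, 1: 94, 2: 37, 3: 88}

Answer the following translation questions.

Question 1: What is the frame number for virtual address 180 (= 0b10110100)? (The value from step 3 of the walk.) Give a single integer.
vaddr = 180: l1_idx=5, l2_idx=2
L1[5] = 0; L2[0][2] = 32

Answer: 32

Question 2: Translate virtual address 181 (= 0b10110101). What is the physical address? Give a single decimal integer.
Answer: 261

Derivation:
vaddr = 181 = 0b10110101
Split: l1_idx=5, l2_idx=2, offset=5
L1[5] = 0
L2[0][2] = 32
paddr = 32 * 8 + 5 = 261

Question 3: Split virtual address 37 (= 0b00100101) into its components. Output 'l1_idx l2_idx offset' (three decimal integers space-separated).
vaddr = 37 = 0b00100101
  top 3 bits -> l1_idx = 1
  next 2 bits -> l2_idx = 0
  bottom 3 bits -> offset = 5

Answer: 1 0 5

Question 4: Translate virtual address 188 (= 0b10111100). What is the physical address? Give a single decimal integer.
Answer: 316

Derivation:
vaddr = 188 = 0b10111100
Split: l1_idx=5, l2_idx=3, offset=4
L1[5] = 0
L2[0][3] = 39
paddr = 39 * 8 + 4 = 316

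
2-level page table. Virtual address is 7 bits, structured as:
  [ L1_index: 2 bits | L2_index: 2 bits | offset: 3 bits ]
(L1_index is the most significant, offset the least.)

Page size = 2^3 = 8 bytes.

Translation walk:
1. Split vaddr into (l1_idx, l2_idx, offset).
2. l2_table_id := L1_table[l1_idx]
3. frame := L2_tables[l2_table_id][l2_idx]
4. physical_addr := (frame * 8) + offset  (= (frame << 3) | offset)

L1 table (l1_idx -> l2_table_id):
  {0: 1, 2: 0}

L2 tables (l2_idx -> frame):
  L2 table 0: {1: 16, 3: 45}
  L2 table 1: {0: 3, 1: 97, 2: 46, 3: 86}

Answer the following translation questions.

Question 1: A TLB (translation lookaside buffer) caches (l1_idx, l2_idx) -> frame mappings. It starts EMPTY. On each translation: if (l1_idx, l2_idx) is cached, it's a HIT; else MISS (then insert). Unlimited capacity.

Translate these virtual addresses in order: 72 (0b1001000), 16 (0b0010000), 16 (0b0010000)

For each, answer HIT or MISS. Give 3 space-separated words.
vaddr=72: (2,1) not in TLB -> MISS, insert
vaddr=16: (0,2) not in TLB -> MISS, insert
vaddr=16: (0,2) in TLB -> HIT

Answer: MISS MISS HIT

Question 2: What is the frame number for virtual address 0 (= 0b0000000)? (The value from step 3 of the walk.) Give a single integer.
Answer: 3

Derivation:
vaddr = 0: l1_idx=0, l2_idx=0
L1[0] = 1; L2[1][0] = 3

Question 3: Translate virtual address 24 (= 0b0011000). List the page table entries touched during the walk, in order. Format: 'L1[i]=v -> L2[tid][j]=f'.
Answer: L1[0]=1 -> L2[1][3]=86

Derivation:
vaddr = 24 = 0b0011000
Split: l1_idx=0, l2_idx=3, offset=0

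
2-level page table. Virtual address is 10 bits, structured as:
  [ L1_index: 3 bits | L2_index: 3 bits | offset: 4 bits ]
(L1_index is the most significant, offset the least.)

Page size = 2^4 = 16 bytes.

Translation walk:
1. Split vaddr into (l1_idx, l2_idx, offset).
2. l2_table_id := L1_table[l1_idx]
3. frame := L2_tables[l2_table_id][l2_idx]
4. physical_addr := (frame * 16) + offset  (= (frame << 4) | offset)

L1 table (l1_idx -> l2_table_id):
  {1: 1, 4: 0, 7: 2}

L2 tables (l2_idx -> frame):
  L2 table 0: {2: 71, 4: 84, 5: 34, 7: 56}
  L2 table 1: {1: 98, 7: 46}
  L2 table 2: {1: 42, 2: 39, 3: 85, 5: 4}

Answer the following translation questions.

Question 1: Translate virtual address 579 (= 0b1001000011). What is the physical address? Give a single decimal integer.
vaddr = 579 = 0b1001000011
Split: l1_idx=4, l2_idx=4, offset=3
L1[4] = 0
L2[0][4] = 84
paddr = 84 * 16 + 3 = 1347

Answer: 1347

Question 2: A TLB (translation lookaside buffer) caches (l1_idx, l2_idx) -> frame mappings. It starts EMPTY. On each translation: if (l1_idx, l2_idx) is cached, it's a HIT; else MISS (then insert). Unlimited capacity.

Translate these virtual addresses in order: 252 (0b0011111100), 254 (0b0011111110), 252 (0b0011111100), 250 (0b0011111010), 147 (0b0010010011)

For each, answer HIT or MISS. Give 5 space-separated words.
vaddr=252: (1,7) not in TLB -> MISS, insert
vaddr=254: (1,7) in TLB -> HIT
vaddr=252: (1,7) in TLB -> HIT
vaddr=250: (1,7) in TLB -> HIT
vaddr=147: (1,1) not in TLB -> MISS, insert

Answer: MISS HIT HIT HIT MISS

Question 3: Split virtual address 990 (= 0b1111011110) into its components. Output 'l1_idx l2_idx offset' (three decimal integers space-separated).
vaddr = 990 = 0b1111011110
  top 3 bits -> l1_idx = 7
  next 3 bits -> l2_idx = 5
  bottom 4 bits -> offset = 14

Answer: 7 5 14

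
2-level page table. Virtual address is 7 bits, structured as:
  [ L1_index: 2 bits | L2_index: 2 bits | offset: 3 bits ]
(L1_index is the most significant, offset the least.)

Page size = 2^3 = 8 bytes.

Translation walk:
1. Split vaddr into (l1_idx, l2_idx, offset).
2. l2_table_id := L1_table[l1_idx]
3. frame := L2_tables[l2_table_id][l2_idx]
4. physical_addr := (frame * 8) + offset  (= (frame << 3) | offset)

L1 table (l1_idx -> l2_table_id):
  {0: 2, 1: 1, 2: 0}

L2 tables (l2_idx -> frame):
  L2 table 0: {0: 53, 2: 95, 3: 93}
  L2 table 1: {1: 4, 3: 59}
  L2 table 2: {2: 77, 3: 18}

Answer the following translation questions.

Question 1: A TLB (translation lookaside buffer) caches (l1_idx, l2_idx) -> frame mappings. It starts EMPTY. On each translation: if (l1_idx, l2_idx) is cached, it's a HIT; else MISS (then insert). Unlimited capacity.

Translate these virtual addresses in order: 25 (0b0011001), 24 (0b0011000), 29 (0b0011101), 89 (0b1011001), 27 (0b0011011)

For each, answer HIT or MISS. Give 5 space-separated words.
Answer: MISS HIT HIT MISS HIT

Derivation:
vaddr=25: (0,3) not in TLB -> MISS, insert
vaddr=24: (0,3) in TLB -> HIT
vaddr=29: (0,3) in TLB -> HIT
vaddr=89: (2,3) not in TLB -> MISS, insert
vaddr=27: (0,3) in TLB -> HIT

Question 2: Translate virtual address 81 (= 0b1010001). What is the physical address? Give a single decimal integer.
vaddr = 81 = 0b1010001
Split: l1_idx=2, l2_idx=2, offset=1
L1[2] = 0
L2[0][2] = 95
paddr = 95 * 8 + 1 = 761

Answer: 761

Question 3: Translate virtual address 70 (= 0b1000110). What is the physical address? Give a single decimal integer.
vaddr = 70 = 0b1000110
Split: l1_idx=2, l2_idx=0, offset=6
L1[2] = 0
L2[0][0] = 53
paddr = 53 * 8 + 6 = 430

Answer: 430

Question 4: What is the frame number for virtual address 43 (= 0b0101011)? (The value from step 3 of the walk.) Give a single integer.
vaddr = 43: l1_idx=1, l2_idx=1
L1[1] = 1; L2[1][1] = 4

Answer: 4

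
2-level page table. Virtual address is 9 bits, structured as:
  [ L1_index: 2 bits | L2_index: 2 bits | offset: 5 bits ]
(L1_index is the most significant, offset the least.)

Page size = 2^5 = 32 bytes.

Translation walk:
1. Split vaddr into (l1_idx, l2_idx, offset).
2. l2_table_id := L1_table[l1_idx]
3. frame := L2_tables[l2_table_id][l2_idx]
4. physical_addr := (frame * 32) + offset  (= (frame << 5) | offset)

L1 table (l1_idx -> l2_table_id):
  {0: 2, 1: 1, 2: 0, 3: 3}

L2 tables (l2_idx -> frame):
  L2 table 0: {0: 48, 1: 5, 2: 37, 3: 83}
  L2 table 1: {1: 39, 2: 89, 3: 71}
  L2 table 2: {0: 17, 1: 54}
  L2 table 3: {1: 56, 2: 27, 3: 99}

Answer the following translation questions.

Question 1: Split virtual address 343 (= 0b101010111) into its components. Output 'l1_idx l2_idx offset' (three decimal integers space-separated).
vaddr = 343 = 0b101010111
  top 2 bits -> l1_idx = 2
  next 2 bits -> l2_idx = 2
  bottom 5 bits -> offset = 23

Answer: 2 2 23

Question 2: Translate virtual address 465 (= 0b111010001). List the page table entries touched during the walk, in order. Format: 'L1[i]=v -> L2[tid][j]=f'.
Answer: L1[3]=3 -> L2[3][2]=27

Derivation:
vaddr = 465 = 0b111010001
Split: l1_idx=3, l2_idx=2, offset=17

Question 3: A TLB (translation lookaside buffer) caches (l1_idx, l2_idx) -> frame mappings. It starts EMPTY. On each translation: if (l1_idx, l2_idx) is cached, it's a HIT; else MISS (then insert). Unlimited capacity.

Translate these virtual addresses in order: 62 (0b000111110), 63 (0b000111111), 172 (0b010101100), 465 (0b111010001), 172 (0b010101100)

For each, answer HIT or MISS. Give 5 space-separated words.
vaddr=62: (0,1) not in TLB -> MISS, insert
vaddr=63: (0,1) in TLB -> HIT
vaddr=172: (1,1) not in TLB -> MISS, insert
vaddr=465: (3,2) not in TLB -> MISS, insert
vaddr=172: (1,1) in TLB -> HIT

Answer: MISS HIT MISS MISS HIT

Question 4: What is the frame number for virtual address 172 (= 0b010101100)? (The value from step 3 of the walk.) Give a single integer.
Answer: 39

Derivation:
vaddr = 172: l1_idx=1, l2_idx=1
L1[1] = 1; L2[1][1] = 39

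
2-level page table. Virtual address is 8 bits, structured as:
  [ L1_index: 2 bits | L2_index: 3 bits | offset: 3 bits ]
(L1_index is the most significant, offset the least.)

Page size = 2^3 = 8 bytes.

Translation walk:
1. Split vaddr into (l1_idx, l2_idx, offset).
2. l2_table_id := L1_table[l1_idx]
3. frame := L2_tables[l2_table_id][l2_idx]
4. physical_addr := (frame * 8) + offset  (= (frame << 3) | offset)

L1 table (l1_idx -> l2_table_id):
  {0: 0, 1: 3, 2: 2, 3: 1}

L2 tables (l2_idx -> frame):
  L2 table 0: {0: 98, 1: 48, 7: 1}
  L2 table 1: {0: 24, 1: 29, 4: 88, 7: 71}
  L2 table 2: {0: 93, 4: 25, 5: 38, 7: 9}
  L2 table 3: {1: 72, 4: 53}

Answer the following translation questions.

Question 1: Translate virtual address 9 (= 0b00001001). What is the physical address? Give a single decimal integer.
Answer: 385

Derivation:
vaddr = 9 = 0b00001001
Split: l1_idx=0, l2_idx=1, offset=1
L1[0] = 0
L2[0][1] = 48
paddr = 48 * 8 + 1 = 385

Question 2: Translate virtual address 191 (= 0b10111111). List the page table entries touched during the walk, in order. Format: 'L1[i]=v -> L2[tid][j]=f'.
Answer: L1[2]=2 -> L2[2][7]=9

Derivation:
vaddr = 191 = 0b10111111
Split: l1_idx=2, l2_idx=7, offset=7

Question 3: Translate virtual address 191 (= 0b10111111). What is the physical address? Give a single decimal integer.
vaddr = 191 = 0b10111111
Split: l1_idx=2, l2_idx=7, offset=7
L1[2] = 2
L2[2][7] = 9
paddr = 9 * 8 + 7 = 79

Answer: 79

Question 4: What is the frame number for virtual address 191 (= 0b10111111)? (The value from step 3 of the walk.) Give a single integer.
vaddr = 191: l1_idx=2, l2_idx=7
L1[2] = 2; L2[2][7] = 9

Answer: 9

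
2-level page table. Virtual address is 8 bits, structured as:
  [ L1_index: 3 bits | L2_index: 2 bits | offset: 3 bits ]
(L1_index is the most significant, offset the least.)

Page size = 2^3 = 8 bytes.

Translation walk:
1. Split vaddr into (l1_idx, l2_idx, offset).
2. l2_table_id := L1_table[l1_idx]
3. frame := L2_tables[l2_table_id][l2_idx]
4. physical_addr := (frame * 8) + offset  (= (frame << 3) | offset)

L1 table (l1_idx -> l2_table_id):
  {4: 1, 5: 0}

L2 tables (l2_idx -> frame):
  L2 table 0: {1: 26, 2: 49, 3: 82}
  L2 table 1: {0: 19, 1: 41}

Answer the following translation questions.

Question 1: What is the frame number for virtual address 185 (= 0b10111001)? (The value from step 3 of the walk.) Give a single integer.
vaddr = 185: l1_idx=5, l2_idx=3
L1[5] = 0; L2[0][3] = 82

Answer: 82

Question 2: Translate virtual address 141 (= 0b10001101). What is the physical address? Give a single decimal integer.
Answer: 333

Derivation:
vaddr = 141 = 0b10001101
Split: l1_idx=4, l2_idx=1, offset=5
L1[4] = 1
L2[1][1] = 41
paddr = 41 * 8 + 5 = 333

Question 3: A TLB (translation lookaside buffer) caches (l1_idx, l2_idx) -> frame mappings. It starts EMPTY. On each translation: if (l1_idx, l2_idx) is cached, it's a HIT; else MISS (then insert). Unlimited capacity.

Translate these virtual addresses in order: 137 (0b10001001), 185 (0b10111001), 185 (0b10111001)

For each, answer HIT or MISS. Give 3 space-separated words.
Answer: MISS MISS HIT

Derivation:
vaddr=137: (4,1) not in TLB -> MISS, insert
vaddr=185: (5,3) not in TLB -> MISS, insert
vaddr=185: (5,3) in TLB -> HIT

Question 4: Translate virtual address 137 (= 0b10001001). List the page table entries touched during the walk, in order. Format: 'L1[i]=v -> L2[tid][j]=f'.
Answer: L1[4]=1 -> L2[1][1]=41

Derivation:
vaddr = 137 = 0b10001001
Split: l1_idx=4, l2_idx=1, offset=1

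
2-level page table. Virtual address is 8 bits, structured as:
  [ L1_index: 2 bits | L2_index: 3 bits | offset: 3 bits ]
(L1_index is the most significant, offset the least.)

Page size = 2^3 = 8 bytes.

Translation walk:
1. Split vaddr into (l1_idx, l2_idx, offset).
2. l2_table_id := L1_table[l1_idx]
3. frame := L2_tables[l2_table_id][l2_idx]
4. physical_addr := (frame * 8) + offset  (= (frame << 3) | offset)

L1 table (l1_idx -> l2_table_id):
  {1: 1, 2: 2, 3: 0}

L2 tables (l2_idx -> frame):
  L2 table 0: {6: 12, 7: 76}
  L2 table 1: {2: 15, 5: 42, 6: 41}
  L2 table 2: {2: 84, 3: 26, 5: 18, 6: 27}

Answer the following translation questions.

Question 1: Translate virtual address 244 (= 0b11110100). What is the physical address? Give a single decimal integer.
vaddr = 244 = 0b11110100
Split: l1_idx=3, l2_idx=6, offset=4
L1[3] = 0
L2[0][6] = 12
paddr = 12 * 8 + 4 = 100

Answer: 100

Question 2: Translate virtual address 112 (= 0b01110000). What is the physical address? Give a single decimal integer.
Answer: 328

Derivation:
vaddr = 112 = 0b01110000
Split: l1_idx=1, l2_idx=6, offset=0
L1[1] = 1
L2[1][6] = 41
paddr = 41 * 8 + 0 = 328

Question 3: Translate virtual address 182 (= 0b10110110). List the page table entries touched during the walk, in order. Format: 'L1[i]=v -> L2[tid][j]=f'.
Answer: L1[2]=2 -> L2[2][6]=27

Derivation:
vaddr = 182 = 0b10110110
Split: l1_idx=2, l2_idx=6, offset=6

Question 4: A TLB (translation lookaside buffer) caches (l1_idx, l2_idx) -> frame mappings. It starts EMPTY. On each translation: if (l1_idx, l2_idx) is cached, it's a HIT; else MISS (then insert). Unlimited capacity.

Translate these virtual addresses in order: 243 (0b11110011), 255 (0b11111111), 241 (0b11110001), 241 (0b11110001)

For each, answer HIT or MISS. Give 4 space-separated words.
Answer: MISS MISS HIT HIT

Derivation:
vaddr=243: (3,6) not in TLB -> MISS, insert
vaddr=255: (3,7) not in TLB -> MISS, insert
vaddr=241: (3,6) in TLB -> HIT
vaddr=241: (3,6) in TLB -> HIT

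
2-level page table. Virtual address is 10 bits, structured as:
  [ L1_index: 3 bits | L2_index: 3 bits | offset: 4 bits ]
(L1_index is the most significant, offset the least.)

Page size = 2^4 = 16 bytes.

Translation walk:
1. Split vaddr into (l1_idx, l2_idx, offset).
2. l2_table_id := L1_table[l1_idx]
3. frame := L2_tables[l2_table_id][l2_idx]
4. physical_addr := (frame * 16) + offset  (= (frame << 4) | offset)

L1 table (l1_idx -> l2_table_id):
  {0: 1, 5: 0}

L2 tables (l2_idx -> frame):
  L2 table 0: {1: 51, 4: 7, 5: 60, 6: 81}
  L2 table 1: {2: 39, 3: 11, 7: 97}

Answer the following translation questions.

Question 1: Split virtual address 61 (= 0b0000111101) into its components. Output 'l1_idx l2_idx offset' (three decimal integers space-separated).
Answer: 0 3 13

Derivation:
vaddr = 61 = 0b0000111101
  top 3 bits -> l1_idx = 0
  next 3 bits -> l2_idx = 3
  bottom 4 bits -> offset = 13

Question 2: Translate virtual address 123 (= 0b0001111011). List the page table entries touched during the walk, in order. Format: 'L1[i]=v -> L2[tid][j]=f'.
Answer: L1[0]=1 -> L2[1][7]=97

Derivation:
vaddr = 123 = 0b0001111011
Split: l1_idx=0, l2_idx=7, offset=11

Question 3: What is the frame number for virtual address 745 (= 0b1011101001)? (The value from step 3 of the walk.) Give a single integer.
vaddr = 745: l1_idx=5, l2_idx=6
L1[5] = 0; L2[0][6] = 81

Answer: 81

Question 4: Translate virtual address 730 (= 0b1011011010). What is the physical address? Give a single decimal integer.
Answer: 970

Derivation:
vaddr = 730 = 0b1011011010
Split: l1_idx=5, l2_idx=5, offset=10
L1[5] = 0
L2[0][5] = 60
paddr = 60 * 16 + 10 = 970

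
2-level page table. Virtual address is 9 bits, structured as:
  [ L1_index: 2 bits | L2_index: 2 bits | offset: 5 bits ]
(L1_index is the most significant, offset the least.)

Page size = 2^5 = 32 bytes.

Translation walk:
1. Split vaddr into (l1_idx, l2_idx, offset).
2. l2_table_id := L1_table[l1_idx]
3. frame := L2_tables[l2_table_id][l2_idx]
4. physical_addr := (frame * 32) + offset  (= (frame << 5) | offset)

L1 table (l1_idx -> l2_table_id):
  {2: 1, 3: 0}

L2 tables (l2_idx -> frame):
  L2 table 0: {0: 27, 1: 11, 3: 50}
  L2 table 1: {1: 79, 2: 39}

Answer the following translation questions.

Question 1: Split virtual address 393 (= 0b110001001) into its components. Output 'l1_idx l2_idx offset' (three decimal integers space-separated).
Answer: 3 0 9

Derivation:
vaddr = 393 = 0b110001001
  top 2 bits -> l1_idx = 3
  next 2 bits -> l2_idx = 0
  bottom 5 bits -> offset = 9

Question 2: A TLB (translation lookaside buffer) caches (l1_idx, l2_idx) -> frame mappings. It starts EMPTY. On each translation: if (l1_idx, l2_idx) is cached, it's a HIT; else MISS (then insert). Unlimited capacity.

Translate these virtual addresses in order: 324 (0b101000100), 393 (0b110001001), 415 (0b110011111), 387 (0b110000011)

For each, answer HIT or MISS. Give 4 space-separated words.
vaddr=324: (2,2) not in TLB -> MISS, insert
vaddr=393: (3,0) not in TLB -> MISS, insert
vaddr=415: (3,0) in TLB -> HIT
vaddr=387: (3,0) in TLB -> HIT

Answer: MISS MISS HIT HIT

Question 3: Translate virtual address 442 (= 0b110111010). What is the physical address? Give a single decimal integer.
Answer: 378

Derivation:
vaddr = 442 = 0b110111010
Split: l1_idx=3, l2_idx=1, offset=26
L1[3] = 0
L2[0][1] = 11
paddr = 11 * 32 + 26 = 378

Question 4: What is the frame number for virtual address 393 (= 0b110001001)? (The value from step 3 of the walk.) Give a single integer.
vaddr = 393: l1_idx=3, l2_idx=0
L1[3] = 0; L2[0][0] = 27

Answer: 27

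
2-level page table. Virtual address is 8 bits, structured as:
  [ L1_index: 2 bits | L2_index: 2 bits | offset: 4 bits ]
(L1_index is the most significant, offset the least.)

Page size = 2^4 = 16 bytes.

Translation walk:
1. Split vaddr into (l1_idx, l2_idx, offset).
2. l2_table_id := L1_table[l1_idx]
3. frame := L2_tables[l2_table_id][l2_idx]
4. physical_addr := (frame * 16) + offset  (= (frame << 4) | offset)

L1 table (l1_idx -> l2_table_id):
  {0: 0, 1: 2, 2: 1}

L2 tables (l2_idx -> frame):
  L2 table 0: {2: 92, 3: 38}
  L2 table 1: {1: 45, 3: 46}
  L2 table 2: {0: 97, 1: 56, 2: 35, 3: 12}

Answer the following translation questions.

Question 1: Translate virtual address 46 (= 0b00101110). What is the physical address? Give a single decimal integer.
vaddr = 46 = 0b00101110
Split: l1_idx=0, l2_idx=2, offset=14
L1[0] = 0
L2[0][2] = 92
paddr = 92 * 16 + 14 = 1486

Answer: 1486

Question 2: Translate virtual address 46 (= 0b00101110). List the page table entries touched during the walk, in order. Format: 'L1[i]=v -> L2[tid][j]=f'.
Answer: L1[0]=0 -> L2[0][2]=92

Derivation:
vaddr = 46 = 0b00101110
Split: l1_idx=0, l2_idx=2, offset=14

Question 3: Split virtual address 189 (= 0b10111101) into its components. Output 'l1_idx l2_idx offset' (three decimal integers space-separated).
vaddr = 189 = 0b10111101
  top 2 bits -> l1_idx = 2
  next 2 bits -> l2_idx = 3
  bottom 4 bits -> offset = 13

Answer: 2 3 13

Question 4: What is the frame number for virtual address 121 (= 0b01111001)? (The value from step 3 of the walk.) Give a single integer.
vaddr = 121: l1_idx=1, l2_idx=3
L1[1] = 2; L2[2][3] = 12

Answer: 12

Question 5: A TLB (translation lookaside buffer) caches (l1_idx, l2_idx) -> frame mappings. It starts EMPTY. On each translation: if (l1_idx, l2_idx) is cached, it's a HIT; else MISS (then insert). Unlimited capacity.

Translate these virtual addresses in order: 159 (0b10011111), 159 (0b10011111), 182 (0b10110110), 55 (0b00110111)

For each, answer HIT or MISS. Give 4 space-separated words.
Answer: MISS HIT MISS MISS

Derivation:
vaddr=159: (2,1) not in TLB -> MISS, insert
vaddr=159: (2,1) in TLB -> HIT
vaddr=182: (2,3) not in TLB -> MISS, insert
vaddr=55: (0,3) not in TLB -> MISS, insert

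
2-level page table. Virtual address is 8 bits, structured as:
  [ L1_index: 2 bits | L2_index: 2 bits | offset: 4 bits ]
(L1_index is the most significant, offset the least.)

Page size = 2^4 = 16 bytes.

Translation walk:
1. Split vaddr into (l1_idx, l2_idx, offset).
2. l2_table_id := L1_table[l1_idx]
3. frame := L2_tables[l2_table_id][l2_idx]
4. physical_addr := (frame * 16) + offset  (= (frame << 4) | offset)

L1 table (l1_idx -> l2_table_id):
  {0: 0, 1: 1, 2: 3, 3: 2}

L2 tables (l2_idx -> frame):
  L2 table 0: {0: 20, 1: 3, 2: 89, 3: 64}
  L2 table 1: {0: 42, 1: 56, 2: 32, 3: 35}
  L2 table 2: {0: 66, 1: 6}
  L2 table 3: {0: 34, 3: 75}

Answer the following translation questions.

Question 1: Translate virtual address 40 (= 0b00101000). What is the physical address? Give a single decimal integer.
vaddr = 40 = 0b00101000
Split: l1_idx=0, l2_idx=2, offset=8
L1[0] = 0
L2[0][2] = 89
paddr = 89 * 16 + 8 = 1432

Answer: 1432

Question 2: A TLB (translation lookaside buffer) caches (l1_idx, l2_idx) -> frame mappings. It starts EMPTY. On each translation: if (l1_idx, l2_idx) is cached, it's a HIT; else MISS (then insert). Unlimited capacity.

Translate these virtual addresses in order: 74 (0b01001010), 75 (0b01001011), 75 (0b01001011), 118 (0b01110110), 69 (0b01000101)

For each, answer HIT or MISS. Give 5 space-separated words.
Answer: MISS HIT HIT MISS HIT

Derivation:
vaddr=74: (1,0) not in TLB -> MISS, insert
vaddr=75: (1,0) in TLB -> HIT
vaddr=75: (1,0) in TLB -> HIT
vaddr=118: (1,3) not in TLB -> MISS, insert
vaddr=69: (1,0) in TLB -> HIT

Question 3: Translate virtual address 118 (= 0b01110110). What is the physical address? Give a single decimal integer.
vaddr = 118 = 0b01110110
Split: l1_idx=1, l2_idx=3, offset=6
L1[1] = 1
L2[1][3] = 35
paddr = 35 * 16 + 6 = 566

Answer: 566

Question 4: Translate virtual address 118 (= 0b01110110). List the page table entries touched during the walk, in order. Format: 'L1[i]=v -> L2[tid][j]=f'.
vaddr = 118 = 0b01110110
Split: l1_idx=1, l2_idx=3, offset=6

Answer: L1[1]=1 -> L2[1][3]=35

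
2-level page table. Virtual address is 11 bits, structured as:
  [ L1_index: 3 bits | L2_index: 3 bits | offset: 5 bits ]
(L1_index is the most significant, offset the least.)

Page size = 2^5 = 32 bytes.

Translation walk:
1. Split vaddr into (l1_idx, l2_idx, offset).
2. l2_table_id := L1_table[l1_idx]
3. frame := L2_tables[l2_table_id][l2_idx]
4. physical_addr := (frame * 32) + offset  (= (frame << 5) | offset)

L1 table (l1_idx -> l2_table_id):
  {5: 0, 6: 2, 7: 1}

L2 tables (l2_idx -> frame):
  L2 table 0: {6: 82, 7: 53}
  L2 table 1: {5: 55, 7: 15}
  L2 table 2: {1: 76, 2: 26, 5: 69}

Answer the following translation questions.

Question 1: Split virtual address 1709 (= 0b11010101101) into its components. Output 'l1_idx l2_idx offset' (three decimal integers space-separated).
vaddr = 1709 = 0b11010101101
  top 3 bits -> l1_idx = 6
  next 3 bits -> l2_idx = 5
  bottom 5 bits -> offset = 13

Answer: 6 5 13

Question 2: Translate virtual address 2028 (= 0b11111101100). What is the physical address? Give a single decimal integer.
vaddr = 2028 = 0b11111101100
Split: l1_idx=7, l2_idx=7, offset=12
L1[7] = 1
L2[1][7] = 15
paddr = 15 * 32 + 12 = 492

Answer: 492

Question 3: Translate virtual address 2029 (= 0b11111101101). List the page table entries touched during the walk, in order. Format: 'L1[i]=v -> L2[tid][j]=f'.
vaddr = 2029 = 0b11111101101
Split: l1_idx=7, l2_idx=7, offset=13

Answer: L1[7]=1 -> L2[1][7]=15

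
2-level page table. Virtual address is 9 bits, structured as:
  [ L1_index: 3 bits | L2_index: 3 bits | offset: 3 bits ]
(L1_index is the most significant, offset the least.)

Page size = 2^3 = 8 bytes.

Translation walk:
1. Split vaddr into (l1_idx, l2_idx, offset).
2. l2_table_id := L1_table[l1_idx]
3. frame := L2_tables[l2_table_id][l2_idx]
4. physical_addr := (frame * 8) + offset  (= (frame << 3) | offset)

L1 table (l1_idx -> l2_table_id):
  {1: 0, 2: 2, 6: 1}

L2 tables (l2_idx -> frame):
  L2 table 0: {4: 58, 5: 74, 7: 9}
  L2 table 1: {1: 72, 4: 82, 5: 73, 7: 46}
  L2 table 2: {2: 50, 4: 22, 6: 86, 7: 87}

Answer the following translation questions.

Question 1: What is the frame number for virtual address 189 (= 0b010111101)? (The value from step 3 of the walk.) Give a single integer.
vaddr = 189: l1_idx=2, l2_idx=7
L1[2] = 2; L2[2][7] = 87

Answer: 87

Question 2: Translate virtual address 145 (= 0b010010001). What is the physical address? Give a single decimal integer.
vaddr = 145 = 0b010010001
Split: l1_idx=2, l2_idx=2, offset=1
L1[2] = 2
L2[2][2] = 50
paddr = 50 * 8 + 1 = 401

Answer: 401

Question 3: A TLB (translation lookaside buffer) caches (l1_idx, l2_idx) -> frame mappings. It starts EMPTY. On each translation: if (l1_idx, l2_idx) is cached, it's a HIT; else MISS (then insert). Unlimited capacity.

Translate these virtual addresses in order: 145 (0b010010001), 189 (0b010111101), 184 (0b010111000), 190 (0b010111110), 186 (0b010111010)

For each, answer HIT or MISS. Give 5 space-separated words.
vaddr=145: (2,2) not in TLB -> MISS, insert
vaddr=189: (2,7) not in TLB -> MISS, insert
vaddr=184: (2,7) in TLB -> HIT
vaddr=190: (2,7) in TLB -> HIT
vaddr=186: (2,7) in TLB -> HIT

Answer: MISS MISS HIT HIT HIT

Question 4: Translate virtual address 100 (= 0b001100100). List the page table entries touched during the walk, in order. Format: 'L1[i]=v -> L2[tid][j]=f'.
vaddr = 100 = 0b001100100
Split: l1_idx=1, l2_idx=4, offset=4

Answer: L1[1]=0 -> L2[0][4]=58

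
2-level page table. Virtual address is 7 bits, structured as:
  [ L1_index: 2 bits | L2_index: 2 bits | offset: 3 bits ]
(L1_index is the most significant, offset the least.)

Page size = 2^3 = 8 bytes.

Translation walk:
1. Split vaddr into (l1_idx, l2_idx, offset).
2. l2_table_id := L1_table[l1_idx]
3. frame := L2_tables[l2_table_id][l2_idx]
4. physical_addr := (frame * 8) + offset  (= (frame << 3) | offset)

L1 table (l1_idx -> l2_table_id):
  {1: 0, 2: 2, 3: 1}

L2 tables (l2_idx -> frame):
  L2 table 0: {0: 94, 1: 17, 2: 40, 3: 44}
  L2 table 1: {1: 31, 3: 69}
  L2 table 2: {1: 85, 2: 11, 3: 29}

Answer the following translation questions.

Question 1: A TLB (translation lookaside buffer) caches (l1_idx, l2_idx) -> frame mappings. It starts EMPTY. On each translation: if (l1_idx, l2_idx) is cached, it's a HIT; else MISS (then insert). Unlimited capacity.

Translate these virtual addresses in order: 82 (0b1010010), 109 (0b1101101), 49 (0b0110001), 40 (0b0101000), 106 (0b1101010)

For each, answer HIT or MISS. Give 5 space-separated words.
Answer: MISS MISS MISS MISS HIT

Derivation:
vaddr=82: (2,2) not in TLB -> MISS, insert
vaddr=109: (3,1) not in TLB -> MISS, insert
vaddr=49: (1,2) not in TLB -> MISS, insert
vaddr=40: (1,1) not in TLB -> MISS, insert
vaddr=106: (3,1) in TLB -> HIT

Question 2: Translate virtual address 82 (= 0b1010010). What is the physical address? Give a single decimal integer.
Answer: 90

Derivation:
vaddr = 82 = 0b1010010
Split: l1_idx=2, l2_idx=2, offset=2
L1[2] = 2
L2[2][2] = 11
paddr = 11 * 8 + 2 = 90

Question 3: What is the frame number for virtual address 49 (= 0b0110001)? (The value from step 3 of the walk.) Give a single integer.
vaddr = 49: l1_idx=1, l2_idx=2
L1[1] = 0; L2[0][2] = 40

Answer: 40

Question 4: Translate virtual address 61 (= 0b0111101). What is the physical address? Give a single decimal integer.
vaddr = 61 = 0b0111101
Split: l1_idx=1, l2_idx=3, offset=5
L1[1] = 0
L2[0][3] = 44
paddr = 44 * 8 + 5 = 357

Answer: 357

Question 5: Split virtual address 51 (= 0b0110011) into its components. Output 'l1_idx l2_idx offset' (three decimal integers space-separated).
vaddr = 51 = 0b0110011
  top 2 bits -> l1_idx = 1
  next 2 bits -> l2_idx = 2
  bottom 3 bits -> offset = 3

Answer: 1 2 3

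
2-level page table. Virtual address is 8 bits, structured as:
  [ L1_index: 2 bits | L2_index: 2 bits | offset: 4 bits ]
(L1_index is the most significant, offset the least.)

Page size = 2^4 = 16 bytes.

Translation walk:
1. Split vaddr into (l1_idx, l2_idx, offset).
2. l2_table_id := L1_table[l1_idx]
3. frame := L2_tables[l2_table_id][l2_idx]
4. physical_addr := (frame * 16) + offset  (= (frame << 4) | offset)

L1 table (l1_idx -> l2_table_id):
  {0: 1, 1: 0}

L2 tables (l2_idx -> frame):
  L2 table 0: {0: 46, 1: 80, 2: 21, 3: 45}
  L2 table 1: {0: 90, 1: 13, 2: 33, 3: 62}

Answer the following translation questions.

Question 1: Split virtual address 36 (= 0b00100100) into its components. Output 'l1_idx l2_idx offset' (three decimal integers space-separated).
vaddr = 36 = 0b00100100
  top 2 bits -> l1_idx = 0
  next 2 bits -> l2_idx = 2
  bottom 4 bits -> offset = 4

Answer: 0 2 4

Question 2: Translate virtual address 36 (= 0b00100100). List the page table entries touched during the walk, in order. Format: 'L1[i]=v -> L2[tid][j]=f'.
vaddr = 36 = 0b00100100
Split: l1_idx=0, l2_idx=2, offset=4

Answer: L1[0]=1 -> L2[1][2]=33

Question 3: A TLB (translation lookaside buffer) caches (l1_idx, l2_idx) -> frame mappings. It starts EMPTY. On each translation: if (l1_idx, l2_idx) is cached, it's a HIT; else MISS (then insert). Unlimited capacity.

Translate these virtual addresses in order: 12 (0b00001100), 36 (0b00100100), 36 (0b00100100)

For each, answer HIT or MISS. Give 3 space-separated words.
vaddr=12: (0,0) not in TLB -> MISS, insert
vaddr=36: (0,2) not in TLB -> MISS, insert
vaddr=36: (0,2) in TLB -> HIT

Answer: MISS MISS HIT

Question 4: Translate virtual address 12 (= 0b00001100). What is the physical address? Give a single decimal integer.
vaddr = 12 = 0b00001100
Split: l1_idx=0, l2_idx=0, offset=12
L1[0] = 1
L2[1][0] = 90
paddr = 90 * 16 + 12 = 1452

Answer: 1452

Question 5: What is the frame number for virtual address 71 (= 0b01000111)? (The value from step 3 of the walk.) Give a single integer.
vaddr = 71: l1_idx=1, l2_idx=0
L1[1] = 0; L2[0][0] = 46

Answer: 46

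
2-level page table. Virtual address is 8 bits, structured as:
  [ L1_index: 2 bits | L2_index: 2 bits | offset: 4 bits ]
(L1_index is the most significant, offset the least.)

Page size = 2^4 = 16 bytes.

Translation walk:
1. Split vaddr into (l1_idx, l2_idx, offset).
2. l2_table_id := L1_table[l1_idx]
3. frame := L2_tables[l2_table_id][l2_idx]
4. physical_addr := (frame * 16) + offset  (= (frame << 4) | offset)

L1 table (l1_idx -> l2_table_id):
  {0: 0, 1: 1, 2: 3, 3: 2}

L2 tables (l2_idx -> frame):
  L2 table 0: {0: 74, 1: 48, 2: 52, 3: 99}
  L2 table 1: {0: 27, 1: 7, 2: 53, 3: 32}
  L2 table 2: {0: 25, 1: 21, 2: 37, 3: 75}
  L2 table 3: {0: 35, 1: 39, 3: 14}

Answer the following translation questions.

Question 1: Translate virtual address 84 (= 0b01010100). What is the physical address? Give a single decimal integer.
vaddr = 84 = 0b01010100
Split: l1_idx=1, l2_idx=1, offset=4
L1[1] = 1
L2[1][1] = 7
paddr = 7 * 16 + 4 = 116

Answer: 116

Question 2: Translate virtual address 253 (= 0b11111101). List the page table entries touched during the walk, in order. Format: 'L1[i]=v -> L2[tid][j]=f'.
Answer: L1[3]=2 -> L2[2][3]=75

Derivation:
vaddr = 253 = 0b11111101
Split: l1_idx=3, l2_idx=3, offset=13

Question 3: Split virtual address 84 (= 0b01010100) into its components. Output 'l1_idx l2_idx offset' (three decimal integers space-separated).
vaddr = 84 = 0b01010100
  top 2 bits -> l1_idx = 1
  next 2 bits -> l2_idx = 1
  bottom 4 bits -> offset = 4

Answer: 1 1 4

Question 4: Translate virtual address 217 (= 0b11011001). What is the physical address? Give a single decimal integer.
vaddr = 217 = 0b11011001
Split: l1_idx=3, l2_idx=1, offset=9
L1[3] = 2
L2[2][1] = 21
paddr = 21 * 16 + 9 = 345

Answer: 345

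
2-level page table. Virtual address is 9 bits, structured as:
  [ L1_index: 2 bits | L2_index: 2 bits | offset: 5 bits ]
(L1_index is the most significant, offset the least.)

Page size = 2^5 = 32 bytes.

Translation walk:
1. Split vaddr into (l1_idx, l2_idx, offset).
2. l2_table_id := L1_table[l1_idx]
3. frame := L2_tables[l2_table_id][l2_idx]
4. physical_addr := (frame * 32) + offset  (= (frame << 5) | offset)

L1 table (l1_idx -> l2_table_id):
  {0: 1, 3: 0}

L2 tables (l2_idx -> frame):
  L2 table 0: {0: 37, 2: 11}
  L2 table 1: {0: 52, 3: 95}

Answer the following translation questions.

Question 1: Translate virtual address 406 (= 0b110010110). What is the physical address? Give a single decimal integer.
Answer: 1206

Derivation:
vaddr = 406 = 0b110010110
Split: l1_idx=3, l2_idx=0, offset=22
L1[3] = 0
L2[0][0] = 37
paddr = 37 * 32 + 22 = 1206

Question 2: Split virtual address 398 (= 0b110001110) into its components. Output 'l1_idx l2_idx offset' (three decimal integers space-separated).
Answer: 3 0 14

Derivation:
vaddr = 398 = 0b110001110
  top 2 bits -> l1_idx = 3
  next 2 bits -> l2_idx = 0
  bottom 5 bits -> offset = 14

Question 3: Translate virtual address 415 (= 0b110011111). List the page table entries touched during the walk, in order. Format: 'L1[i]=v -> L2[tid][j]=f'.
Answer: L1[3]=0 -> L2[0][0]=37

Derivation:
vaddr = 415 = 0b110011111
Split: l1_idx=3, l2_idx=0, offset=31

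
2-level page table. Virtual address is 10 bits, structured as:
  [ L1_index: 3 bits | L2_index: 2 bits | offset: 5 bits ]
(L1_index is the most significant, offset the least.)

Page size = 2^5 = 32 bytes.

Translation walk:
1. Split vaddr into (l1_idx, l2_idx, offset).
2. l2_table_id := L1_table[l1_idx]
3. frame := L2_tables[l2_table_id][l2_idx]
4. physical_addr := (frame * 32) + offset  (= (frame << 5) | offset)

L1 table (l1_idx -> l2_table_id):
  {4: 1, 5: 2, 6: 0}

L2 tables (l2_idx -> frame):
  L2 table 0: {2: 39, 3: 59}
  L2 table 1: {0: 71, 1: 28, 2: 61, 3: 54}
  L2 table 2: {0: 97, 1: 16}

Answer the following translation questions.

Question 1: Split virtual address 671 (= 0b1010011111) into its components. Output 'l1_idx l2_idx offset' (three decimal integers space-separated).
Answer: 5 0 31

Derivation:
vaddr = 671 = 0b1010011111
  top 3 bits -> l1_idx = 5
  next 2 bits -> l2_idx = 0
  bottom 5 bits -> offset = 31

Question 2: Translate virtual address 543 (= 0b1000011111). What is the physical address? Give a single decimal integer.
vaddr = 543 = 0b1000011111
Split: l1_idx=4, l2_idx=0, offset=31
L1[4] = 1
L2[1][0] = 71
paddr = 71 * 32 + 31 = 2303

Answer: 2303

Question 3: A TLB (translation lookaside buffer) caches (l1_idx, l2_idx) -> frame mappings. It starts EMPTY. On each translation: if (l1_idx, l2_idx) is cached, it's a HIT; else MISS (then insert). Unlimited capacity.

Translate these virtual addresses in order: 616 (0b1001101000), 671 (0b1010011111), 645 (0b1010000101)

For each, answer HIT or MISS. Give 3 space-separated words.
Answer: MISS MISS HIT

Derivation:
vaddr=616: (4,3) not in TLB -> MISS, insert
vaddr=671: (5,0) not in TLB -> MISS, insert
vaddr=645: (5,0) in TLB -> HIT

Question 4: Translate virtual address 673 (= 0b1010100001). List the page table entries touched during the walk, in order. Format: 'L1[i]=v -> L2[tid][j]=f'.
Answer: L1[5]=2 -> L2[2][1]=16

Derivation:
vaddr = 673 = 0b1010100001
Split: l1_idx=5, l2_idx=1, offset=1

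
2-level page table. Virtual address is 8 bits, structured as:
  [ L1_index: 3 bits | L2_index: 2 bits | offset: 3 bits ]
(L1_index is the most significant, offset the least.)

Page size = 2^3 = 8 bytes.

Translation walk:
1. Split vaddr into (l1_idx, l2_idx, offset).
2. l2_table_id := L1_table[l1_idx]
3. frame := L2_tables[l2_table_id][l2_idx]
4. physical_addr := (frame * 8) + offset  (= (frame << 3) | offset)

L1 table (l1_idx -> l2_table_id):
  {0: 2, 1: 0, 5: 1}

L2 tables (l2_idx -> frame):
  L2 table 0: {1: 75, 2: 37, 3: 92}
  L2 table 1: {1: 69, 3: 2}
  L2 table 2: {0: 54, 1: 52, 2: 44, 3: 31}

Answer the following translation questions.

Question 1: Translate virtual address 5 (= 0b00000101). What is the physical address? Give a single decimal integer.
vaddr = 5 = 0b00000101
Split: l1_idx=0, l2_idx=0, offset=5
L1[0] = 2
L2[2][0] = 54
paddr = 54 * 8 + 5 = 437

Answer: 437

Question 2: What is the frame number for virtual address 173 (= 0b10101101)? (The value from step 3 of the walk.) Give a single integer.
vaddr = 173: l1_idx=5, l2_idx=1
L1[5] = 1; L2[1][1] = 69

Answer: 69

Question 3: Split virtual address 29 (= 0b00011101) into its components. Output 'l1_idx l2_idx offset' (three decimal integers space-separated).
vaddr = 29 = 0b00011101
  top 3 bits -> l1_idx = 0
  next 2 bits -> l2_idx = 3
  bottom 3 bits -> offset = 5

Answer: 0 3 5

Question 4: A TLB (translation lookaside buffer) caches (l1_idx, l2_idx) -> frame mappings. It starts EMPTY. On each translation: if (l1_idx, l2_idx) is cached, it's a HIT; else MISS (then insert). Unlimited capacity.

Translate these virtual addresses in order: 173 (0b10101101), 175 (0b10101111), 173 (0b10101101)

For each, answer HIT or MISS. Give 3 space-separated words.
Answer: MISS HIT HIT

Derivation:
vaddr=173: (5,1) not in TLB -> MISS, insert
vaddr=175: (5,1) in TLB -> HIT
vaddr=173: (5,1) in TLB -> HIT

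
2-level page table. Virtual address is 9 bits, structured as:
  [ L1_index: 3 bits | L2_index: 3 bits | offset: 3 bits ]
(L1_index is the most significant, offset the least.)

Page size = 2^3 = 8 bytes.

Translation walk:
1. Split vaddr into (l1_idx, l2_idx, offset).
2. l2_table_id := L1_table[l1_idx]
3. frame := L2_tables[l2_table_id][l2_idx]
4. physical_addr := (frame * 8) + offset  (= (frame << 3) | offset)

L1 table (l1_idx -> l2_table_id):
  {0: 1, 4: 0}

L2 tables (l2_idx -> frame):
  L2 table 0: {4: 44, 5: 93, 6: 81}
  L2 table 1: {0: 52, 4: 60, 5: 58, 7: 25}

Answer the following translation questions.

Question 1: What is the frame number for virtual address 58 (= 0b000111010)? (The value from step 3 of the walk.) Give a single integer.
vaddr = 58: l1_idx=0, l2_idx=7
L1[0] = 1; L2[1][7] = 25

Answer: 25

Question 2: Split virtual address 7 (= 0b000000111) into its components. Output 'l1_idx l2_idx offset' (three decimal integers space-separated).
vaddr = 7 = 0b000000111
  top 3 bits -> l1_idx = 0
  next 3 bits -> l2_idx = 0
  bottom 3 bits -> offset = 7

Answer: 0 0 7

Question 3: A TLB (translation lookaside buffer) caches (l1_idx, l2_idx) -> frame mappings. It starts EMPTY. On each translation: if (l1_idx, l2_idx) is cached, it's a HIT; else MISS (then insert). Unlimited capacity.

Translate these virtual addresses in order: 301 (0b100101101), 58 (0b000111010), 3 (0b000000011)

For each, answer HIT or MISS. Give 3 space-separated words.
Answer: MISS MISS MISS

Derivation:
vaddr=301: (4,5) not in TLB -> MISS, insert
vaddr=58: (0,7) not in TLB -> MISS, insert
vaddr=3: (0,0) not in TLB -> MISS, insert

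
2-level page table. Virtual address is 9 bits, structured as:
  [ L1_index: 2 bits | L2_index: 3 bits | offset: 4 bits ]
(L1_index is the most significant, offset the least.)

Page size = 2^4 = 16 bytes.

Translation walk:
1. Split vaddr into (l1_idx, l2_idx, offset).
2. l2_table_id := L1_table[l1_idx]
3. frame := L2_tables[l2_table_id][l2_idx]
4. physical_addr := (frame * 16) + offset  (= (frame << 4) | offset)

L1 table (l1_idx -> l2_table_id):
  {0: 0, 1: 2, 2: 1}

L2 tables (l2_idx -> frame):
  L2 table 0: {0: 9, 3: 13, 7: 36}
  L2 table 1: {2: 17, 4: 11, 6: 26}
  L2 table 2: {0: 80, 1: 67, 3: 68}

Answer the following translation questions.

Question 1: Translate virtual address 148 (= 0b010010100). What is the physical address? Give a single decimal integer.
vaddr = 148 = 0b010010100
Split: l1_idx=1, l2_idx=1, offset=4
L1[1] = 2
L2[2][1] = 67
paddr = 67 * 16 + 4 = 1076

Answer: 1076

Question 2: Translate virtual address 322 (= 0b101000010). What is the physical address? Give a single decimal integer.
vaddr = 322 = 0b101000010
Split: l1_idx=2, l2_idx=4, offset=2
L1[2] = 1
L2[1][4] = 11
paddr = 11 * 16 + 2 = 178

Answer: 178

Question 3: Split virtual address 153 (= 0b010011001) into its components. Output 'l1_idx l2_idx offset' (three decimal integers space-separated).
vaddr = 153 = 0b010011001
  top 2 bits -> l1_idx = 1
  next 3 bits -> l2_idx = 1
  bottom 4 bits -> offset = 9

Answer: 1 1 9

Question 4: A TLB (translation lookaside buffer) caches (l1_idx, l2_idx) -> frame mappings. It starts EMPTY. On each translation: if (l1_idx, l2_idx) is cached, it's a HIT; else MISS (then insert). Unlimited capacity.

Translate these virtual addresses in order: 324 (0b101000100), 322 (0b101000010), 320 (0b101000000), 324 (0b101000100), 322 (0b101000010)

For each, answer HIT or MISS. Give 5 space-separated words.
vaddr=324: (2,4) not in TLB -> MISS, insert
vaddr=322: (2,4) in TLB -> HIT
vaddr=320: (2,4) in TLB -> HIT
vaddr=324: (2,4) in TLB -> HIT
vaddr=322: (2,4) in TLB -> HIT

Answer: MISS HIT HIT HIT HIT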